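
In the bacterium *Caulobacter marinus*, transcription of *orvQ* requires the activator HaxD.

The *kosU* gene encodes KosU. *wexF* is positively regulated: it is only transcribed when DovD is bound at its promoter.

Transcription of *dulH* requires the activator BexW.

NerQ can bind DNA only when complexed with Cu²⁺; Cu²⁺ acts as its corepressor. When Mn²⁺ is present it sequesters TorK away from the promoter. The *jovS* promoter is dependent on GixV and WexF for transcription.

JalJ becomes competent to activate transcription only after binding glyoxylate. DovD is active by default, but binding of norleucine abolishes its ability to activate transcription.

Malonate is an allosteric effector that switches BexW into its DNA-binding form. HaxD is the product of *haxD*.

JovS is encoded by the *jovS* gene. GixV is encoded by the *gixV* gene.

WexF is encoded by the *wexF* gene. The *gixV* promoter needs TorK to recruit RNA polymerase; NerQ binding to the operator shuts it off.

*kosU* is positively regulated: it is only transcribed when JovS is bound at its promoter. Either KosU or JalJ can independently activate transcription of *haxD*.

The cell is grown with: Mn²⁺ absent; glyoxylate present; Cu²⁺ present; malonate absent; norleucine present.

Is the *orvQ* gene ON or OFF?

ON

Mn²⁺ is absent, so TorK is active.
Cu²⁺ is present, so NerQ is active.
With repressor NerQ bound, *gixV* is not transcribed.
So GixV is not produced.
Norleucine is present, so DovD is inactive.
Required activator DovD is absent, so *wexF* is not transcribed.
So WexF is not produced.
Required activator GixV is absent, so *jovS* is not transcribed.
So JovS is not produced.
Required activator JovS is absent, so *kosU* is not transcribed.
So KosU is not produced.
Glyoxylate is present, so JalJ is active.
Activator JalJ is present, so *haxD* is transcribed.
So HaxD is produced and active.
No repressor is bound and HaxD is active, so *orvQ* is transcribed.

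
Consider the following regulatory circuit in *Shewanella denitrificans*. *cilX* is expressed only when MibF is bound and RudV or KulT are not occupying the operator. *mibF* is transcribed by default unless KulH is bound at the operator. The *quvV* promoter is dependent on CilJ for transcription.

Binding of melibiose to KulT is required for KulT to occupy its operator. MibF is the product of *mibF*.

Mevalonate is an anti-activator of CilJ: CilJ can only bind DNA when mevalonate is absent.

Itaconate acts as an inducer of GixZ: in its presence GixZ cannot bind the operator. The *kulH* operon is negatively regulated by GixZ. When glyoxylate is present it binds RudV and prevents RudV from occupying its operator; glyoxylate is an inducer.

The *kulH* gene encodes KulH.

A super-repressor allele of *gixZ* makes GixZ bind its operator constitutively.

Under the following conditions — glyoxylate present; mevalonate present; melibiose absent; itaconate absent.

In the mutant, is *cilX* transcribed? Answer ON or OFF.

ON

GixZ is constitutively active in this strain.
With repressor GixZ bound, *kulH* is not transcribed.
So KulH is not produced.
With no repressor bound, *mibF* is transcribed.
So MibF is produced and active.
Glyoxylate is present, so RudV is inactive.
Melibiose is absent, so KulT is inactive.
No repressor is bound and MibF is active, so *cilX* is transcribed.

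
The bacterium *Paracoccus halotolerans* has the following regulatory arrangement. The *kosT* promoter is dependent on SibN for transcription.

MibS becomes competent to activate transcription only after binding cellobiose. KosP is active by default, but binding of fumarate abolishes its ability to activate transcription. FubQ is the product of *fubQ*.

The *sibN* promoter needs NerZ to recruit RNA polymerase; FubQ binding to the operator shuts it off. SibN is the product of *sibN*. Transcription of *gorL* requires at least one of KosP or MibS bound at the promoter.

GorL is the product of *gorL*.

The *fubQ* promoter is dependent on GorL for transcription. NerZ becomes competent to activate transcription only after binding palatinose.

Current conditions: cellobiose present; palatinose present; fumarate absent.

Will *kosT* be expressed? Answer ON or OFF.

OFF

Fumarate is absent, so KosP is active.
Cellobiose is present, so MibS is active.
Activator KosP is present, so *gorL* is transcribed.
So GorL is produced and active.
No repressor is bound and GorL is active, so *fubQ* is transcribed.
So FubQ is produced and active.
Palatinose is present, so NerZ is active.
With repressor FubQ bound, *sibN* is not transcribed.
So SibN is not produced.
Required activator SibN is absent, so *kosT* is not transcribed.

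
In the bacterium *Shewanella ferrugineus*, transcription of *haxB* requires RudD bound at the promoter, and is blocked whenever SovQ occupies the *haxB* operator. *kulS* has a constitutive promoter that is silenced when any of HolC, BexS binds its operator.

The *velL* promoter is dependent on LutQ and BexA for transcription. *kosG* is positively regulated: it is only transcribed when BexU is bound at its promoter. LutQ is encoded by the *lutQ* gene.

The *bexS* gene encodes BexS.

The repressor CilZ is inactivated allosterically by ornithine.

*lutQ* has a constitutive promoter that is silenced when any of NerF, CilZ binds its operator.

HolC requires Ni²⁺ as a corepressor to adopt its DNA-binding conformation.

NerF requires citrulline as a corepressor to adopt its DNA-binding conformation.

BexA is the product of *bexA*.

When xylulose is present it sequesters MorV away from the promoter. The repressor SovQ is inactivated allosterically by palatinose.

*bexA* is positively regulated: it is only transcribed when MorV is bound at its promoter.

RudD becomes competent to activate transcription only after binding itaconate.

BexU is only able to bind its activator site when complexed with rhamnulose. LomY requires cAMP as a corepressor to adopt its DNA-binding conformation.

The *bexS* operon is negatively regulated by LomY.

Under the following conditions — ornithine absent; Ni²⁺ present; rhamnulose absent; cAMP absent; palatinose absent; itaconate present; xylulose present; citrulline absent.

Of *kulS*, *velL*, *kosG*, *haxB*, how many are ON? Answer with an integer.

Ni²⁺ is present, so HolC is active.
cAMP is absent, so LomY is inactive.
With no repressor bound, *bexS* is transcribed.
So BexS is produced and active.
With repressor HolC bound, *kulS* is not transcribed.
→ *kulS* is OFF.
Citrulline is absent, so NerF is inactive.
Ornithine is absent, so CilZ is active.
With repressor CilZ bound, *lutQ* is not transcribed.
So LutQ is not produced.
Xylulose is present, so MorV is inactive.
Required activator MorV is absent, so *bexA* is not transcribed.
So BexA is not produced.
Required activator LutQ is absent, so *velL* is not transcribed.
→ *velL* is OFF.
Rhamnulose is absent, so BexU is inactive.
Required activator BexU is absent, so *kosG* is not transcribed.
→ *kosG* is OFF.
Palatinose is absent, so SovQ is active.
Itaconate is present, so RudD is active.
With repressor SovQ bound, *haxB* is not transcribed.
→ *haxB* is OFF.
0 of the 4 genes are transcribed.

0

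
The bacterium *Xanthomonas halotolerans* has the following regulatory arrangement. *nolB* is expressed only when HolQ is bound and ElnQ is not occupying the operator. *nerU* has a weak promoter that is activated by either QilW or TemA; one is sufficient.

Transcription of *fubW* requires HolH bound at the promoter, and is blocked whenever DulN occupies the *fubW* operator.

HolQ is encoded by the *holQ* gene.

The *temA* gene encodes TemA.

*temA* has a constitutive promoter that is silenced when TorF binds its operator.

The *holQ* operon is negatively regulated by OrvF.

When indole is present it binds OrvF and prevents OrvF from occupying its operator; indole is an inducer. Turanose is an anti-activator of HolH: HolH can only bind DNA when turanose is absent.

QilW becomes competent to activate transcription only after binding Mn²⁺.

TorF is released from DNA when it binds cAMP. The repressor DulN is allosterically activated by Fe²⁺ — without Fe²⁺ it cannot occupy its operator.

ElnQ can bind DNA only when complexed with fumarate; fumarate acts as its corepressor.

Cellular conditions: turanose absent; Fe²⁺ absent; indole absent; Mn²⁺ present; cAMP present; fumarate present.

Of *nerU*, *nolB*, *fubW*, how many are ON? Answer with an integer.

2

Mn²⁺ is present, so QilW is active.
cAMP is present, so TorF is inactive.
With no repressor bound, *temA* is transcribed.
So TemA is produced and active.
Activator QilW is present, so *nerU* is transcribed.
→ *nerU* is ON.
Indole is absent, so OrvF is active.
With repressor OrvF bound, *holQ* is not transcribed.
So HolQ is not produced.
Fumarate is present, so ElnQ is active.
With repressor ElnQ bound, *nolB* is not transcribed.
→ *nolB* is OFF.
Turanose is absent, so HolH is active.
Fe²⁺ is absent, so DulN is inactive.
No repressor is bound and HolH is active, so *fubW* is transcribed.
→ *fubW* is ON.
2 of the 3 genes are transcribed.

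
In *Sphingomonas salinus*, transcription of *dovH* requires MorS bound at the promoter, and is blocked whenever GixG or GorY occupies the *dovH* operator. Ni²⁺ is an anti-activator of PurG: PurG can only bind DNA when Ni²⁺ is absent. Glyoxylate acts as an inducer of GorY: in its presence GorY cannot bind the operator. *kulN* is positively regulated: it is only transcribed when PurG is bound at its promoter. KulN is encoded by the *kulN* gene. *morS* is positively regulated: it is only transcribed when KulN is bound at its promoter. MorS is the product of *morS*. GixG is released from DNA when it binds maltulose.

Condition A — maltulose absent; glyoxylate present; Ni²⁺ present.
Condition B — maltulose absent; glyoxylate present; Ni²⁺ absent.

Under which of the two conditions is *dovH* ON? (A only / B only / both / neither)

neither

Condition A:
Maltulose is absent, so GixG is active.
Glyoxylate is present, so GorY is inactive.
Ni²⁺ is present, so PurG is inactive.
Required activator PurG is absent, so *kulN* is not transcribed.
So KulN is not produced.
Required activator KulN is absent, so *morS* is not transcribed.
So MorS is not produced.
With repressor GixG bound, *dovH* is not transcribed.
→ *dovH* is OFF in A.
Condition B:
Maltulose is absent, so GixG is active.
Glyoxylate is present, so GorY is inactive.
Ni²⁺ is absent, so PurG is active.
No repressor is bound and PurG is active, so *kulN* is transcribed.
So KulN is produced and active.
No repressor is bound and KulN is active, so *morS* is transcribed.
So MorS is produced and active.
With repressor GixG bound, *dovH* is not transcribed.
→ *dovH* is OFF in B.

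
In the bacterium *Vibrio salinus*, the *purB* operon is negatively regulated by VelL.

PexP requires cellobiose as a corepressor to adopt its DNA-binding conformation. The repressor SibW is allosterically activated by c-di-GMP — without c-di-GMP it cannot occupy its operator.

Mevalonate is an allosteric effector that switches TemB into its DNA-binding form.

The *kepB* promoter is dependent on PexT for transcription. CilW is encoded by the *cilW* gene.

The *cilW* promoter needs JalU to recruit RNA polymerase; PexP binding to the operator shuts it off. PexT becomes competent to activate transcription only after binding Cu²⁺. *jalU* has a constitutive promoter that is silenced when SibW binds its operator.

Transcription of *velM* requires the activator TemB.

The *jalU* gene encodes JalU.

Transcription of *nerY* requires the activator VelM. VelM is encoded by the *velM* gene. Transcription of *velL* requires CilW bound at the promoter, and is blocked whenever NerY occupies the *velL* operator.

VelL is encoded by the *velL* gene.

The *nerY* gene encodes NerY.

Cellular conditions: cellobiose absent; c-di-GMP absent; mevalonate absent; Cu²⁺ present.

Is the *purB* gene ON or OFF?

Mevalonate is absent, so TemB is inactive.
Required activator TemB is absent, so *velM* is not transcribed.
So VelM is not produced.
Required activator VelM is absent, so *nerY* is not transcribed.
So NerY is not produced.
c-di-GMP is absent, so SibW is inactive.
With no repressor bound, *jalU* is transcribed.
So JalU is produced and active.
Cellobiose is absent, so PexP is inactive.
No repressor is bound and JalU is active, so *cilW* is transcribed.
So CilW is produced and active.
No repressor is bound and CilW is active, so *velL* is transcribed.
So VelL is produced and active.
With repressor VelL bound, *purB* is not transcribed.

OFF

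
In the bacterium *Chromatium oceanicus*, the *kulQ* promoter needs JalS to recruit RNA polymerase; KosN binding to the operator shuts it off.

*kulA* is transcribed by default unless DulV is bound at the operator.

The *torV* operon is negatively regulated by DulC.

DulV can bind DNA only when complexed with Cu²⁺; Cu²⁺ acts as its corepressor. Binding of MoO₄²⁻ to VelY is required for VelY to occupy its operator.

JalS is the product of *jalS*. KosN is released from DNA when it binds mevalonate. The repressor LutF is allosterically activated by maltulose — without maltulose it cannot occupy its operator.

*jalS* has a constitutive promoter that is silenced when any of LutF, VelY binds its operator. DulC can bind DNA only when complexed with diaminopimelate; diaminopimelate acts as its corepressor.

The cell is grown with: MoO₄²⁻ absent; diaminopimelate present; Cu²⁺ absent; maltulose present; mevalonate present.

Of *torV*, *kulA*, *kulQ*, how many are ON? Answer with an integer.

Diaminopimelate is present, so DulC is active.
With repressor DulC bound, *torV* is not transcribed.
→ *torV* is OFF.
Cu²⁺ is absent, so DulV is inactive.
With no repressor bound, *kulA* is transcribed.
→ *kulA* is ON.
Mevalonate is present, so KosN is inactive.
Maltulose is present, so LutF is active.
MoO₄²⁻ is absent, so VelY is inactive.
With repressor LutF bound, *jalS* is not transcribed.
So JalS is not produced.
Required activator JalS is absent, so *kulQ* is not transcribed.
→ *kulQ* is OFF.
1 of the 3 genes is transcribed.

1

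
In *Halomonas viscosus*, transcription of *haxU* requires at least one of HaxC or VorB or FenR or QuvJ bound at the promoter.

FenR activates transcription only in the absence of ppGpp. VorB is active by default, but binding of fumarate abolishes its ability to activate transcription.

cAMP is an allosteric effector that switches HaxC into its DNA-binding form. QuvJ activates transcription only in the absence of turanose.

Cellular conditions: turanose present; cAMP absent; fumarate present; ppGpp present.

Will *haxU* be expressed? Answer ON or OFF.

cAMP is absent, so HaxC is inactive.
Fumarate is present, so VorB is inactive.
ppGpp is present, so FenR is inactive.
Turanose is present, so QuvJ is inactive.
No activator is available at the *haxU* promoter, so *haxU* is not transcribed.

OFF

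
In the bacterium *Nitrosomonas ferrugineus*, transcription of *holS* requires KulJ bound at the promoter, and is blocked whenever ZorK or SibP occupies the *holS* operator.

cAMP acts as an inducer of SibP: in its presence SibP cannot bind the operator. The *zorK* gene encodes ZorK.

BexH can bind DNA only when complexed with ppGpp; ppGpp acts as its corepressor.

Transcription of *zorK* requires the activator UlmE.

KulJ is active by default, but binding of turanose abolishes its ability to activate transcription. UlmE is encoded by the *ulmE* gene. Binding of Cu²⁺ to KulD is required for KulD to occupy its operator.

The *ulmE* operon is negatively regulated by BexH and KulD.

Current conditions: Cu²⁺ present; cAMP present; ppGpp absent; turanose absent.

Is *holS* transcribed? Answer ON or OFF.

ON

Turanose is absent, so KulJ is active.
ppGpp is absent, so BexH is inactive.
Cu²⁺ is present, so KulD is active.
With repressor KulD bound, *ulmE* is not transcribed.
So UlmE is not produced.
Required activator UlmE is absent, so *zorK* is not transcribed.
So ZorK is not produced.
cAMP is present, so SibP is inactive.
No repressor is bound and KulJ is active, so *holS* is transcribed.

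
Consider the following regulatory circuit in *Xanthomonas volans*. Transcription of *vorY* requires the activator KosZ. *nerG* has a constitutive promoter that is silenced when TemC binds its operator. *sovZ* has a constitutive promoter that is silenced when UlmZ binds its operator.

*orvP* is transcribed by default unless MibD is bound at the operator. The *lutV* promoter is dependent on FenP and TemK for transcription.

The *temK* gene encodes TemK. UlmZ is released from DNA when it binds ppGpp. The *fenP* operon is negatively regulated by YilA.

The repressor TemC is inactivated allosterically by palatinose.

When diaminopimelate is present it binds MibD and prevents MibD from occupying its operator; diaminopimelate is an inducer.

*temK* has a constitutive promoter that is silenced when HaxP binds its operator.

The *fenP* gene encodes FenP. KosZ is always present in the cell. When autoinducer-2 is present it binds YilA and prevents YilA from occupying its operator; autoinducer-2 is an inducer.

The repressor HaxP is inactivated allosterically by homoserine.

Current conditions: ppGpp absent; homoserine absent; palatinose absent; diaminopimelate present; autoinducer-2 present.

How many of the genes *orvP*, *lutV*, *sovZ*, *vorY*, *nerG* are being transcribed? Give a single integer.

2

Diaminopimelate is present, so MibD is inactive.
With no repressor bound, *orvP* is transcribed.
→ *orvP* is ON.
Autoinducer-2 is present, so YilA is inactive.
With no repressor bound, *fenP* is transcribed.
So FenP is produced and active.
Homoserine is absent, so HaxP is active.
With repressor HaxP bound, *temK* is not transcribed.
So TemK is not produced.
Required activator TemK is absent, so *lutV* is not transcribed.
→ *lutV* is OFF.
ppGpp is absent, so UlmZ is active.
With repressor UlmZ bound, *sovZ* is not transcribed.
→ *sovZ* is OFF.
KosZ is produced constitutively and is active.
No repressor is bound and KosZ is active, so *vorY* is transcribed.
→ *vorY* is ON.
Palatinose is absent, so TemC is active.
With repressor TemC bound, *nerG* is not transcribed.
→ *nerG* is OFF.
2 of the 5 genes are transcribed.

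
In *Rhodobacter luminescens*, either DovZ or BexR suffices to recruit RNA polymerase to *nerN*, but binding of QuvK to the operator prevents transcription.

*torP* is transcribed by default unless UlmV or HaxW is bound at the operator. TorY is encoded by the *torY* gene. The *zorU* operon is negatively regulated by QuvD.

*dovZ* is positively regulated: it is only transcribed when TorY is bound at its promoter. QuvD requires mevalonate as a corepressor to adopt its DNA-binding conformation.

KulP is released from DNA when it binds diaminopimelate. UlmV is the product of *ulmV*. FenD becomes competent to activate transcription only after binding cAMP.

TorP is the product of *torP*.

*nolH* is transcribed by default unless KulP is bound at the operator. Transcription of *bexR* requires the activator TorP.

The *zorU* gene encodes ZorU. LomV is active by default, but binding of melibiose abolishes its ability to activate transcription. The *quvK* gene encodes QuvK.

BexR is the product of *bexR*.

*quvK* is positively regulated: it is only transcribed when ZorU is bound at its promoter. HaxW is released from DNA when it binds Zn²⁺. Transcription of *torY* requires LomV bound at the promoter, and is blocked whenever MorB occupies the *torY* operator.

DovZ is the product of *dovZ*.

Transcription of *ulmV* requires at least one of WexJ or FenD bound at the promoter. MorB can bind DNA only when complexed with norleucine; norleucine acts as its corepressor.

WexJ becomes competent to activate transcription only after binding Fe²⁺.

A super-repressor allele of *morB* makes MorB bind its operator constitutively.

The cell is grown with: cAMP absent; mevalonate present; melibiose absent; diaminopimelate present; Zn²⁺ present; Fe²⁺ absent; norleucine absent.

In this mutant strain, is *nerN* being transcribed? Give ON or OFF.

ON

Mevalonate is present, so QuvD is active.
With repressor QuvD bound, *zorU* is not transcribed.
So ZorU is not produced.
Required activator ZorU is absent, so *quvK* is not transcribed.
So QuvK is not produced.
MorB is constitutively active in this strain.
Melibiose is absent, so LomV is active.
With repressor MorB bound, *torY* is not transcribed.
So TorY is not produced.
Required activator TorY is absent, so *dovZ* is not transcribed.
So DovZ is not produced.
Fe²⁺ is absent, so WexJ is inactive.
cAMP is absent, so FenD is inactive.
No activator is available at the *ulmV* promoter, so *ulmV* is not transcribed.
So UlmV is not produced.
Zn²⁺ is present, so HaxW is inactive.
With no repressor bound, *torP* is transcribed.
So TorP is produced and active.
No repressor is bound and TorP is active, so *bexR* is transcribed.
So BexR is produced and active.
Activator BexR is present, so *nerN* is transcribed.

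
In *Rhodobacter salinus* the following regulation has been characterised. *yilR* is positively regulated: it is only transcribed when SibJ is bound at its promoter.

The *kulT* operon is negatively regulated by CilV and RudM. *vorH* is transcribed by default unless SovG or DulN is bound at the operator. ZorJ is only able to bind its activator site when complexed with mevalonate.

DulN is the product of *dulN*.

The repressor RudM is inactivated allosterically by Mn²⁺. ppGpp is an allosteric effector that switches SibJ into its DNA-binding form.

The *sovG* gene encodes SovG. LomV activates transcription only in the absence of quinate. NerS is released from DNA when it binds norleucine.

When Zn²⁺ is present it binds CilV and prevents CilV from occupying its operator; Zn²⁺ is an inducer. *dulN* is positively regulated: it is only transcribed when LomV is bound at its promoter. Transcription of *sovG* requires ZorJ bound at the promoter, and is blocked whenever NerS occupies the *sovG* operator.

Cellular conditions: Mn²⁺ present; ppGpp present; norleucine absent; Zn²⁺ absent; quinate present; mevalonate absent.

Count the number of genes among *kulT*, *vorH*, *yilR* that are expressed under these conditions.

Zn²⁺ is absent, so CilV is active.
Mn²⁺ is present, so RudM is inactive.
With repressor CilV bound, *kulT* is not transcribed.
→ *kulT* is OFF.
Norleucine is absent, so NerS is active.
Mevalonate is absent, so ZorJ is inactive.
With repressor NerS bound, *sovG* is not transcribed.
So SovG is not produced.
Quinate is present, so LomV is inactive.
Required activator LomV is absent, so *dulN* is not transcribed.
So DulN is not produced.
With no repressor bound, *vorH* is transcribed.
→ *vorH* is ON.
ppGpp is present, so SibJ is active.
No repressor is bound and SibJ is active, so *yilR* is transcribed.
→ *yilR* is ON.
2 of the 3 genes are transcribed.

2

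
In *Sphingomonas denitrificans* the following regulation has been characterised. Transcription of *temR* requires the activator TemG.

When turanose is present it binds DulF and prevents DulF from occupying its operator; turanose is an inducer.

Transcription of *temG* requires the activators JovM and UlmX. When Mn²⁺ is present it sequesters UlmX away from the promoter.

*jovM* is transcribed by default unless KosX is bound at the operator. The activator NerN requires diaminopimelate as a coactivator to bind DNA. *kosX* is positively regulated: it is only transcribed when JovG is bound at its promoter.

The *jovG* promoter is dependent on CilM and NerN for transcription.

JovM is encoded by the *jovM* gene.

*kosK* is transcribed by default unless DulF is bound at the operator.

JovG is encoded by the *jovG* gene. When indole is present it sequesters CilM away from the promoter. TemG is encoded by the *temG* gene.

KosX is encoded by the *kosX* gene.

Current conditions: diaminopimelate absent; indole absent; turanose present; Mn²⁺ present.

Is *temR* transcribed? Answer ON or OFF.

Indole is absent, so CilM is active.
Diaminopimelate is absent, so NerN is inactive.
Required activator NerN is absent, so *jovG* is not transcribed.
So JovG is not produced.
Required activator JovG is absent, so *kosX* is not transcribed.
So KosX is not produced.
With no repressor bound, *jovM* is transcribed.
So JovM is produced and active.
Mn²⁺ is present, so UlmX is inactive.
Required activator UlmX is absent, so *temG* is not transcribed.
So TemG is not produced.
Required activator TemG is absent, so *temR* is not transcribed.

OFF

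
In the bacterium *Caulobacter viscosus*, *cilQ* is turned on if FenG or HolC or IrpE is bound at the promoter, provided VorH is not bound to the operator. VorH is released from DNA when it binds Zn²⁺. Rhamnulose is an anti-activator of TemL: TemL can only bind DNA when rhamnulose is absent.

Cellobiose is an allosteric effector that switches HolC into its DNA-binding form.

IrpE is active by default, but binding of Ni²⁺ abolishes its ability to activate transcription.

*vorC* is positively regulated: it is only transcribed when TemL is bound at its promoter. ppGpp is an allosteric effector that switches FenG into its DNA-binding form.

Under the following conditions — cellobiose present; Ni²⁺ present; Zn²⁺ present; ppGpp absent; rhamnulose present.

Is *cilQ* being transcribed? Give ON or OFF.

ppGpp is absent, so FenG is inactive.
Cellobiose is present, so HolC is active.
Zn²⁺ is present, so VorH is inactive.
Ni²⁺ is present, so IrpE is inactive.
Activator HolC is present, so *cilQ* is transcribed.

ON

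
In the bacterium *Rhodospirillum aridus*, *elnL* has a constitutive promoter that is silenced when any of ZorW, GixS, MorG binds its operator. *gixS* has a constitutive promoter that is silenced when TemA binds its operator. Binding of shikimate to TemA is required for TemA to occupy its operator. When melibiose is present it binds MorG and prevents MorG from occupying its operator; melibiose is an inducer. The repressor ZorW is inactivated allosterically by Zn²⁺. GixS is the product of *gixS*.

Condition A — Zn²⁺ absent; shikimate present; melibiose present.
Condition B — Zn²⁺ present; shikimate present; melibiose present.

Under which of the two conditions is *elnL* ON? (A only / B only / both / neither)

B only

Condition A:
Zn²⁺ is absent, so ZorW is active.
Shikimate is present, so TemA is active.
With repressor TemA bound, *gixS* is not transcribed.
So GixS is not produced.
Melibiose is present, so MorG is inactive.
With repressor ZorW bound, *elnL* is not transcribed.
→ *elnL* is OFF in A.
Condition B:
Zn²⁺ is present, so ZorW is inactive.
Shikimate is present, so TemA is active.
With repressor TemA bound, *gixS* is not transcribed.
So GixS is not produced.
Melibiose is present, so MorG is inactive.
With no repressor bound, *elnL* is transcribed.
→ *elnL* is ON in B.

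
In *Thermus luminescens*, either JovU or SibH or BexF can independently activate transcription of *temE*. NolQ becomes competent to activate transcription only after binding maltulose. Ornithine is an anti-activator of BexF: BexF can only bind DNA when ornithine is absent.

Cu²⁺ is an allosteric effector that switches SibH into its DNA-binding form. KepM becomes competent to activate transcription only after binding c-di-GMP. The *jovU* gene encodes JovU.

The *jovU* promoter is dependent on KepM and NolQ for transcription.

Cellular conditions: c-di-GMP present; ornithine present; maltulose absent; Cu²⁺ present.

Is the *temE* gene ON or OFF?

c-di-GMP is present, so KepM is active.
Maltulose is absent, so NolQ is inactive.
Required activator NolQ is absent, so *jovU* is not transcribed.
So JovU is not produced.
Cu²⁺ is present, so SibH is active.
Ornithine is present, so BexF is inactive.
Activator SibH is present, so *temE* is transcribed.

ON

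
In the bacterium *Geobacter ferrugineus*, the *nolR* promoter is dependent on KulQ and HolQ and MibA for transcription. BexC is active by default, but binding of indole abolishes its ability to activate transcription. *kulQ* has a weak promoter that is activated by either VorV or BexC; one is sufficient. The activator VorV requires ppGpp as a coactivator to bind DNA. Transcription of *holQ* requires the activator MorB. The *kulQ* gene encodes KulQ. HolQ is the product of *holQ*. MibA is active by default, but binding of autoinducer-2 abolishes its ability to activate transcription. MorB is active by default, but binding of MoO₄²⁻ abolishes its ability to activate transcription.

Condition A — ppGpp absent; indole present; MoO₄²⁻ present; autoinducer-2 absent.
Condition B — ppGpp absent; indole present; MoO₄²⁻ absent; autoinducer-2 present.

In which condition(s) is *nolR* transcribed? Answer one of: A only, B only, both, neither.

neither

Condition A:
ppGpp is absent, so VorV is inactive.
Indole is present, so BexC is inactive.
No activator is available at the *kulQ* promoter, so *kulQ* is not transcribed.
So KulQ is not produced.
MoO₄²⁻ is present, so MorB is inactive.
Required activator MorB is absent, so *holQ* is not transcribed.
So HolQ is not produced.
Autoinducer-2 is absent, so MibA is active.
Required activator KulQ is absent, so *nolR* is not transcribed.
→ *nolR* is OFF in A.
Condition B:
ppGpp is absent, so VorV is inactive.
Indole is present, so BexC is inactive.
No activator is available at the *kulQ* promoter, so *kulQ* is not transcribed.
So KulQ is not produced.
MoO₄²⁻ is absent, so MorB is active.
No repressor is bound and MorB is active, so *holQ* is transcribed.
So HolQ is produced and active.
Autoinducer-2 is present, so MibA is inactive.
Required activator KulQ is absent, so *nolR* is not transcribed.
→ *nolR* is OFF in B.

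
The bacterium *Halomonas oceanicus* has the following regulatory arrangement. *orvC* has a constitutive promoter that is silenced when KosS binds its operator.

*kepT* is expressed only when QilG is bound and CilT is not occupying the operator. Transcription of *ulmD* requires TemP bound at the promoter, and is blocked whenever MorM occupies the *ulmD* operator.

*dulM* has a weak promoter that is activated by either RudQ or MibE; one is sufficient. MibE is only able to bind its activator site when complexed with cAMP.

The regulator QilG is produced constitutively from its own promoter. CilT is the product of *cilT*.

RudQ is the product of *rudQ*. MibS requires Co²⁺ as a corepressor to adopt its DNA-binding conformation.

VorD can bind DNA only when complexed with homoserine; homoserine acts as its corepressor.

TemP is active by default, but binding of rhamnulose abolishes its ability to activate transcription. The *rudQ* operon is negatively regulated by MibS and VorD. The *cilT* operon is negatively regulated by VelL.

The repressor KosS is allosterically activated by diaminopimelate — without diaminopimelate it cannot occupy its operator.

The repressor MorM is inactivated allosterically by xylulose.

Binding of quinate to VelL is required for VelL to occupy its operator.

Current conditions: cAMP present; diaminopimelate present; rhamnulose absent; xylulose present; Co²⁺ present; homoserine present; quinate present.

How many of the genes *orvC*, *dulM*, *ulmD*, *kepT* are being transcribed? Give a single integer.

3

Diaminopimelate is present, so KosS is active.
With repressor KosS bound, *orvC* is not transcribed.
→ *orvC* is OFF.
Co²⁺ is present, so MibS is active.
Homoserine is present, so VorD is active.
With repressor MibS bound, *rudQ* is not transcribed.
So RudQ is not produced.
cAMP is present, so MibE is active.
Activator MibE is present, so *dulM* is transcribed.
→ *dulM* is ON.
Rhamnulose is absent, so TemP is active.
Xylulose is present, so MorM is inactive.
No repressor is bound and TemP is active, so *ulmD* is transcribed.
→ *ulmD* is ON.
Quinate is present, so VelL is active.
With repressor VelL bound, *cilT* is not transcribed.
So CilT is not produced.
QilG is produced constitutively and is active.
No repressor is bound and QilG is active, so *kepT* is transcribed.
→ *kepT* is ON.
3 of the 4 genes are transcribed.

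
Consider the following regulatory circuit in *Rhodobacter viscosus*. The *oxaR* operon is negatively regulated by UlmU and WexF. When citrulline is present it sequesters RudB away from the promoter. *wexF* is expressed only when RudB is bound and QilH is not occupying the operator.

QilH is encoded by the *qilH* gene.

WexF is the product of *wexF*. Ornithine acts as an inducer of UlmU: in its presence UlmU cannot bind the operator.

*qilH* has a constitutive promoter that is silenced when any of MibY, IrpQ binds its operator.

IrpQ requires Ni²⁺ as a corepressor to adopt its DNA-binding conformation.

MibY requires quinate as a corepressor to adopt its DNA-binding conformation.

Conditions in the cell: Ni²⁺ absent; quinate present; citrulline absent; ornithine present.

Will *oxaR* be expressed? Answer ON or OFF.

OFF

Ornithine is present, so UlmU is inactive.
Citrulline is absent, so RudB is active.
Quinate is present, so MibY is active.
Ni²⁺ is absent, so IrpQ is inactive.
With repressor MibY bound, *qilH* is not transcribed.
So QilH is not produced.
No repressor is bound and RudB is active, so *wexF* is transcribed.
So WexF is produced and active.
With repressor WexF bound, *oxaR* is not transcribed.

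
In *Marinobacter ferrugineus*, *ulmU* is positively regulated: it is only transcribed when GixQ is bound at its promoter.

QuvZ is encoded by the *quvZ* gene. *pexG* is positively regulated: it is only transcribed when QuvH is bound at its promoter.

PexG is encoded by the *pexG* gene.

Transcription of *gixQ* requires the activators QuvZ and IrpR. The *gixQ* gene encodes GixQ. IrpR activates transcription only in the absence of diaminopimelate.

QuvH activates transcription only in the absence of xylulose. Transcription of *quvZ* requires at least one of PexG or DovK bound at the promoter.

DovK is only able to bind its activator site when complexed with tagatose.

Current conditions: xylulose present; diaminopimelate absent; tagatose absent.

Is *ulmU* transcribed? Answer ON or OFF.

OFF

Xylulose is present, so QuvH is inactive.
Required activator QuvH is absent, so *pexG* is not transcribed.
So PexG is not produced.
Tagatose is absent, so DovK is inactive.
No activator is available at the *quvZ* promoter, so *quvZ* is not transcribed.
So QuvZ is not produced.
Diaminopimelate is absent, so IrpR is active.
Required activator QuvZ is absent, so *gixQ* is not transcribed.
So GixQ is not produced.
Required activator GixQ is absent, so *ulmU* is not transcribed.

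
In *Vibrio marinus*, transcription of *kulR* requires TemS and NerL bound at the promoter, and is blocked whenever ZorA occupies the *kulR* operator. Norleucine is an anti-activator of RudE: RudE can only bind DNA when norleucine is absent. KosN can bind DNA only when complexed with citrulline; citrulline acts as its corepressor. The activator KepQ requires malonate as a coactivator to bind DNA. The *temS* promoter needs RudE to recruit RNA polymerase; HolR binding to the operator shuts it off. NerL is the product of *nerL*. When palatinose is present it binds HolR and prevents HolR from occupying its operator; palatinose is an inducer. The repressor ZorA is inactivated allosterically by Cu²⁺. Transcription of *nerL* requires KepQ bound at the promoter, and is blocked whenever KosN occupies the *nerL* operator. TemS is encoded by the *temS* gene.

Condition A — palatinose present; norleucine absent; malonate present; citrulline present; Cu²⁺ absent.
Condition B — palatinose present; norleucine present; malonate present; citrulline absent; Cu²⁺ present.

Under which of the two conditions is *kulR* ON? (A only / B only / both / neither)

neither

Condition A:
Palatinose is present, so HolR is inactive.
Norleucine is absent, so RudE is active.
No repressor is bound and RudE is active, so *temS* is transcribed.
So TemS is produced and active.
Malonate is present, so KepQ is active.
Citrulline is present, so KosN is active.
With repressor KosN bound, *nerL* is not transcribed.
So NerL is not produced.
Cu²⁺ is absent, so ZorA is active.
With repressor ZorA bound, *kulR* is not transcribed.
→ *kulR* is OFF in A.
Condition B:
Palatinose is present, so HolR is inactive.
Norleucine is present, so RudE is inactive.
Required activator RudE is absent, so *temS* is not transcribed.
So TemS is not produced.
Malonate is present, so KepQ is active.
Citrulline is absent, so KosN is inactive.
No repressor is bound and KepQ is active, so *nerL* is transcribed.
So NerL is produced and active.
Cu²⁺ is present, so ZorA is inactive.
Required activator TemS is absent, so *kulR* is not transcribed.
→ *kulR* is OFF in B.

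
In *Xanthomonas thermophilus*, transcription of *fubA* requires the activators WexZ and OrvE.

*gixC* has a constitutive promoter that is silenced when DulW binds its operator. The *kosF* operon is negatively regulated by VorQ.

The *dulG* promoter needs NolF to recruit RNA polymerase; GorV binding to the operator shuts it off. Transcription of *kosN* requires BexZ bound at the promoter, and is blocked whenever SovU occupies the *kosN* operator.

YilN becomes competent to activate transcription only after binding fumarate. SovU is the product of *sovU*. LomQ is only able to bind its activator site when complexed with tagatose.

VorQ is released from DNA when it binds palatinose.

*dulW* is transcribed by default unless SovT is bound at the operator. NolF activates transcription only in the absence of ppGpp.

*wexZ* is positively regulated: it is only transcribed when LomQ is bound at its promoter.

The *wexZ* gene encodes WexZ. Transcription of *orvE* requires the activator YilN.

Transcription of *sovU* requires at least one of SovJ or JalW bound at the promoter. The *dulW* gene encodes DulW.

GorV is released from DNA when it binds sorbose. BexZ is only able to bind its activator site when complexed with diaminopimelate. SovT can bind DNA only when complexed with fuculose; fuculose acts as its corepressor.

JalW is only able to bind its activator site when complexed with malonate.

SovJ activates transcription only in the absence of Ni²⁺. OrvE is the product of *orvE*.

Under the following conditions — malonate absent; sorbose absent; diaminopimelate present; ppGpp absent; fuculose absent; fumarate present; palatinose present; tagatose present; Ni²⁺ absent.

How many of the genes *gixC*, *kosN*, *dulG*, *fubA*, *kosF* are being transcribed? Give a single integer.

Fuculose is absent, so SovT is inactive.
With no repressor bound, *dulW* is transcribed.
So DulW is produced and active.
With repressor DulW bound, *gixC* is not transcribed.
→ *gixC* is OFF.
Ni²⁺ is absent, so SovJ is active.
Malonate is absent, so JalW is inactive.
Activator SovJ is present, so *sovU* is transcribed.
So SovU is produced and active.
Diaminopimelate is present, so BexZ is active.
With repressor SovU bound, *kosN* is not transcribed.
→ *kosN* is OFF.
Sorbose is absent, so GorV is active.
ppGpp is absent, so NolF is active.
With repressor GorV bound, *dulG* is not transcribed.
→ *dulG* is OFF.
Tagatose is present, so LomQ is active.
No repressor is bound and LomQ is active, so *wexZ* is transcribed.
So WexZ is produced and active.
Fumarate is present, so YilN is active.
No repressor is bound and YilN is active, so *orvE* is transcribed.
So OrvE is produced and active.
No repressor is bound and WexZ and OrvE are active, so *fubA* is transcribed.
→ *fubA* is ON.
Palatinose is present, so VorQ is inactive.
With no repressor bound, *kosF* is transcribed.
→ *kosF* is ON.
2 of the 5 genes are transcribed.

2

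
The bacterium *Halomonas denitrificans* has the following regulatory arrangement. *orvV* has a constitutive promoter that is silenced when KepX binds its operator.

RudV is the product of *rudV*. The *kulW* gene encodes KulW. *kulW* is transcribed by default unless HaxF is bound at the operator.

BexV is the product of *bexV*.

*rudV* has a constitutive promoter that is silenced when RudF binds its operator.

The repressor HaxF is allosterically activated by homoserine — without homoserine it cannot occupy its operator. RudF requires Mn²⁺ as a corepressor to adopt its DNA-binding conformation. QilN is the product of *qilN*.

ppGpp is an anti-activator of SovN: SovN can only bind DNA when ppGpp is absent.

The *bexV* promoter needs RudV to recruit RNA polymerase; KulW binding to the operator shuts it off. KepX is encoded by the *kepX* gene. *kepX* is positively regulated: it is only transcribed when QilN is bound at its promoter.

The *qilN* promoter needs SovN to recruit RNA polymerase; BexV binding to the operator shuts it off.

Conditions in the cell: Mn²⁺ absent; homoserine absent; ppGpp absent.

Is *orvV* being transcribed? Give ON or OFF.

Mn²⁺ is absent, so RudF is inactive.
With no repressor bound, *rudV* is transcribed.
So RudV is produced and active.
Homoserine is absent, so HaxF is inactive.
With no repressor bound, *kulW* is transcribed.
So KulW is produced and active.
With repressor KulW bound, *bexV* is not transcribed.
So BexV is not produced.
ppGpp is absent, so SovN is active.
No repressor is bound and SovN is active, so *qilN* is transcribed.
So QilN is produced and active.
No repressor is bound and QilN is active, so *kepX* is transcribed.
So KepX is produced and active.
With repressor KepX bound, *orvV* is not transcribed.

OFF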